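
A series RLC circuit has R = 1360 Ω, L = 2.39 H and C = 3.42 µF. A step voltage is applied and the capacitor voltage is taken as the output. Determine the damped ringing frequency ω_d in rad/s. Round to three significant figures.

ω_d ≈ 203 rad/s

For a series RLC circuit (capacitor voltage as output), ω_n = 1/√(LC) = 1/√(2.39 H · 3.42 µF) = 350 rad/s.
ζ = (R/2)·√(C/L) = (1360/2)·√(3.42 µF/2.39 H) = 0.813.
ω_d = 350·√(1 − 0.813²) = 203 rad/s.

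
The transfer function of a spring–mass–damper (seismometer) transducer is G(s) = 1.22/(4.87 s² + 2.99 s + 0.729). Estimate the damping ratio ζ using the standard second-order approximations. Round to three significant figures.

Dividing through by 4.87: denominator becomes s² + 0.6140 s + 0.1497.
So ω_n = √0.1497 = 0.387 rad/s and ζ = 0.6140/(2·0.387) = 0.793.

ζ ≈ 0.793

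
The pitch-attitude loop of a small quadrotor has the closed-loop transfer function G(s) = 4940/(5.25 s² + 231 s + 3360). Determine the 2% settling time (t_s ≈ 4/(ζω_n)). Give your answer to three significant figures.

Dividing through by 5.25: denominator becomes s² + 44.00 s + 640.0.
So ω_n = √640.0 = 25.3 rad/s and ζ = 44.00/(2·25.3) = 0.870.
t_s ≈ 4/(ζω_n) = 0.182 s.

t_s ≈ 0.182 s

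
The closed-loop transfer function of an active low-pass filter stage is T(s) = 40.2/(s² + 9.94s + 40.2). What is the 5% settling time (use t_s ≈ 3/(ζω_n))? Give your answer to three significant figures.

t_s ≈ 0.604 s

Matching coefficients with s² + 2ζω_n s + ω_n² gives ω_n² = 40.2 ⇒ ω_n = 6.34 rad/s, and ζ = 9.94/(2ω_n) = 0.784.
t_s ≈ 3/(ζω_n) = 3/(0.784·6.34) = 0.604 s.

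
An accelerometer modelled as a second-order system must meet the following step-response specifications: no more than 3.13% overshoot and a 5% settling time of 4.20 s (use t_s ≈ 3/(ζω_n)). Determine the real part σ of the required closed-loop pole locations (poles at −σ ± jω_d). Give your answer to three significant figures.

σ ≈ 0.714

The settling-time spec alone fixes σ = ζω_n = 3/t_s = 3/4.20 = 0.714.
(Overshoot then fixes ζ = 0.741 and hence ω_d = σ·√(1−ζ²)/ζ = 0.648 rad/s.)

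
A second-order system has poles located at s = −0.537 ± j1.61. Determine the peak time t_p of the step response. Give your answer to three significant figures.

t_p = π/ω_d with ω_d = 1.61 (the imaginary part), so t_p = 1.95 s.

t_p ≈ 1.95 s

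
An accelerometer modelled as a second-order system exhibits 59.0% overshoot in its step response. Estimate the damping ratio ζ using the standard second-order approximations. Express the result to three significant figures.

ζ ≈ 0.166

ζ = −ln(OS)/√(π² + (ln OS)²). With OS = 0.590, ln OS = −0.5276 and ζ = 0.5276/3.186 = 0.166.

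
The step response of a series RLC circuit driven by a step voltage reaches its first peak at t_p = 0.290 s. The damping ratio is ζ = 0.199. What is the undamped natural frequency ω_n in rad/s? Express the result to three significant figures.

ω_n ≈ 11.1 rad/s

Peak time t_p = π/ω_d, so ω_d = π/t_p = π/0.290 = 10.8 rad/s.
ω_n = ω_d/√(1−ζ²) = 10.8/√0.960 = 11.1 rad/s.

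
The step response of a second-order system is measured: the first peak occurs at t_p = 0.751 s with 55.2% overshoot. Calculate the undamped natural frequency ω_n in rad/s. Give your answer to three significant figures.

The overshoot fixes ζ = −ln(OS)/√(π²+ln²(OS)) = 0.186.
t_p = π/ω_d ⇒ ω_d = 4.18 rad/s; then ω_n = ω_d/√(1−ζ²) = 4.26 rad/s.

ω_n ≈ 4.26 rad/s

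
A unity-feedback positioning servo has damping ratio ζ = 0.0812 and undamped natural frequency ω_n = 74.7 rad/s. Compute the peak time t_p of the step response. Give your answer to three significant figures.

The damped frequency is ω_d = ω_n√(1−ζ²) = 74.7·√(1−0.00659) = 74.5 rad/s.
Peak time t_p = π/ω_d = π/74.5 = 0.0422 s.

t_p ≈ 0.0422 s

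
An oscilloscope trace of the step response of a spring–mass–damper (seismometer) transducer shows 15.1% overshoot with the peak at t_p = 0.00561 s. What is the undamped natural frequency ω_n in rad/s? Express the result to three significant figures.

ω_n ≈ 654 rad/s

ζ from %OS: ζ = |ln 0.151|/√(π²+ln²0.151) = 0.516.
From t_p = π/ω_d, ω_d = π/0.00561 = 560 rad/s, so ω_n = ω_d/√(1−ζ²) = 654 rad/s.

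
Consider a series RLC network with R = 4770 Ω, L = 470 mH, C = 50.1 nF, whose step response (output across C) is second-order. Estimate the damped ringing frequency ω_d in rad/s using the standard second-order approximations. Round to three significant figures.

For a series RLC circuit (capacitor voltage as output), ω_n = 1/√(LC) = 1/√(470 mH · 50.1 nF) = 6520 rad/s.
ζ = (R/2)·√(C/L) = (4770/2)·√(50.1 nF/470 mH) = 0.779.
The damped frequency ω_d = ω_n√(1−ζ²) = 4090 rad/s.

ω_d ≈ 4090 rad/s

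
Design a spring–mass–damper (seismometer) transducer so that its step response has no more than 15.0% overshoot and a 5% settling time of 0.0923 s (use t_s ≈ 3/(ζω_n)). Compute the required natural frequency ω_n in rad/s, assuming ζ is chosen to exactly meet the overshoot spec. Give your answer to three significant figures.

ω_n ≈ 62.9 rad/s

From %OS = 100·exp(−πζ/√(1−ζ²)), invert to get ζ = −ln(OS)/√(π² + ln²(OS)) with OS = 0.150.
−ln 0.150 = 1.897, so ζ = 1.897/√(π² + 3.599) = 0.517.
From t_s ≈ 3/(ζω_n): ω_n = 3/(ζ·t_s) = 3/(0.517·0.0923) = 62.9 rad/s.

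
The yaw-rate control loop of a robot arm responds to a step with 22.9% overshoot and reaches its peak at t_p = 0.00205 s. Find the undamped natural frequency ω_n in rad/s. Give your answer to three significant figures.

ζ from %OS: ζ = |ln 0.229|/√(π²+ln²0.229) = 0.425.
From t_p = π/ω_d, ω_d = π/0.00205 = 1530 rad/s, so ω_n = ω_d/√(1−ζ²) = 1690 rad/s.

ω_n ≈ 1690 rad/s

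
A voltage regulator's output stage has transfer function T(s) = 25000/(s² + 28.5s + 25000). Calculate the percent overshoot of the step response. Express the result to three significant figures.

%OS ≈ 75.3%

Matching coefficients with s² + 2ζω_n s + ω_n² gives ω_n² = 25000 ⇒ ω_n = 158 rad/s, and ζ = 28.5/(2ω_n) = 0.0901.
%OS = 100 e^{−πζ/√(1−ζ²)} with ζ = 0.0901 gives 75.3%.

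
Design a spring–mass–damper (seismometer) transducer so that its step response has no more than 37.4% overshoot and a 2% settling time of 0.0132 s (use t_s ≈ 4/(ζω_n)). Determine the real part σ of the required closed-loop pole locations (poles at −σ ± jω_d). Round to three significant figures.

σ ≈ 303

The settling-time spec alone fixes σ = ζω_n = 4/t_s = 4/0.0132 = 303.
(Overshoot then fixes ζ = 0.299 and hence ω_d = σ·√(1−ζ²)/ζ = 968 rad/s.)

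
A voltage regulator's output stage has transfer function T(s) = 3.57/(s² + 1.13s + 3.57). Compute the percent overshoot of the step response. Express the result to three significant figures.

%OS ≈ 37.4%

Matching coefficients with s² + 2ζω_n s + ω_n² gives ω_n² = 3.57 ⇒ ω_n = 1.89 rad/s, and ζ = 1.13/(2ω_n) = 0.299.
%OS = 100 e^{−πζ/√(1−ζ²)} with ζ = 0.299 gives 37.4%.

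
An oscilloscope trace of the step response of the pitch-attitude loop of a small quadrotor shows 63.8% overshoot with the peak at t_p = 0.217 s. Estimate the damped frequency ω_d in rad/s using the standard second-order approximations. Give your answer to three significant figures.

ω_d ≈ 14.5 rad/s

t_p = π/ω_d, so ω_d = π/0.217 = 14.5 rad/s.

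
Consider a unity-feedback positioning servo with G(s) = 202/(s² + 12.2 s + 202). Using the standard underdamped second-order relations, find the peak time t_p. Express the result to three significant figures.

t_p ≈ 0.245 s

Comparing the denominator to s² + 2ζω_n s + ω_n²: ω_n = √202 = 14.2 rad/s, and 2ζω_n = 12.2 so ζ = 12.2/(2·14.2) = 0.429.
ω_d = ω_n√(1−ζ²) = 12.8 rad/s. Then t_p = π/ω_d = 0.245 s.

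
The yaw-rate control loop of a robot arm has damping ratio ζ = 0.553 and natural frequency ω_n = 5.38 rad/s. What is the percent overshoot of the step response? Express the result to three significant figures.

%OS ≈ 12.4%

For an underdamped second-order system, %OS = 100·exp(−πζ/√(1−ζ²)).
πζ/√(1−ζ²) = π·0.553/√(1−0.306) = 2.085, so %OS = 100·e^(−2.085) = 12.4%.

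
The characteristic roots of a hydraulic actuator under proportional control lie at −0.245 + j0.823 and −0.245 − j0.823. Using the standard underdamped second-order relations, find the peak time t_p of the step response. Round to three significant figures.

t_p = π/ω_d with ω_d = 0.823 (the imaginary part), so t_p = 3.82 s.

t_p ≈ 3.82 s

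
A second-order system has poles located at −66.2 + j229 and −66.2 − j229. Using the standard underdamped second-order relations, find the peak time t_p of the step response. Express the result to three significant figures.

t_p = π/ω_d with ω_d = 229 (the imaginary part), so t_p = 0.0137 s.

t_p ≈ 0.0137 s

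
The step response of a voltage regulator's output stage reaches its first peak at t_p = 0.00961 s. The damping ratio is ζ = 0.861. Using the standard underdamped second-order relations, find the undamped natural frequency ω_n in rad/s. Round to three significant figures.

Peak time t_p = π/ω_d, so ω_d = π/t_p = π/0.00961 = 327 rad/s.
ω_n = ω_d/√(1−ζ²) = 327/√0.259 = 643 rad/s.

ω_n ≈ 643 rad/s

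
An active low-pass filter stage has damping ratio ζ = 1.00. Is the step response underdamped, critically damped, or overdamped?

Since ζ = 1, the system is critically damped.

critically damped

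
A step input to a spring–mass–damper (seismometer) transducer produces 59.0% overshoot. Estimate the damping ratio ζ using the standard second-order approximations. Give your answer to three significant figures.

ζ = −ln(OS)/√(π² + (ln OS)²). With OS = 0.590, ln OS = −0.5276 and ζ = 0.5276/3.186 = 0.166.

ζ ≈ 0.166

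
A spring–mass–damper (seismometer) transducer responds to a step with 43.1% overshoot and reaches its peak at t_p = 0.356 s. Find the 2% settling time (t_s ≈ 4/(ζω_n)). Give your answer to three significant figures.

From the overshoot, ζ = −ln(OS)/√(π²+ln²(OS)) = 0.259.
t_p = π/ω_d ⇒ ω_d = 8.82 rad/s; then ω_n = ω_d/√(1−ζ²) = 9.14 rad/s.
t_s ≈ 4/(ζω_n) = 4/(0.259·9.14) = 1.69 s.

t_s ≈ 1.69 s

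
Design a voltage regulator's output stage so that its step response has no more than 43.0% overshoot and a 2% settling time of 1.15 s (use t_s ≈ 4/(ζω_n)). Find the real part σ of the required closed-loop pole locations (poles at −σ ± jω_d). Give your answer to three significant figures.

σ ≈ 3.48

The settling-time spec alone fixes σ = ζω_n = 4/t_s = 4/1.15 = 3.48.
(Overshoot then fixes ζ = 0.259 and hence ω_d = σ·√(1−ζ²)/ζ = 12.9 rad/s.)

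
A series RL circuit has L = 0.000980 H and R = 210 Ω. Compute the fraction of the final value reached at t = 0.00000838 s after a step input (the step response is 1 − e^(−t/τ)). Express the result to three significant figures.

τ = L/R = 0.000980/210 = 0.00000467 s.
y(t)/y_∞ = 1 − e^(−t/τ) = 1 − e^(−0.00000838/0.00000467) = 1 − e^(−1.80) = 0.834.

y/y_∞ ≈ 0.834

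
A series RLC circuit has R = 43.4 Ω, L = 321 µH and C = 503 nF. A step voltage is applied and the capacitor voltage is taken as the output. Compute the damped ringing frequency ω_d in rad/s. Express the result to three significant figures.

ω_d ≈ 40300 rad/s

For a series RLC circuit (capacitor voltage as output), ω_n = 1/√(LC) = 1/√(321 µH · 503 nF) = 78700 rad/s.
ζ = (R/2)·√(C/L) = (43.4/2)·√(503 nF/321 µH) = 0.859.
The damped frequency ω_d = ω_n√(1−ζ²) = 40300 rad/s.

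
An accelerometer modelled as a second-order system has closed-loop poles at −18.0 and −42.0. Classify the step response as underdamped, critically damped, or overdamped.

overdamped

Since the poles are distinct, negative and real, the response is overdamped.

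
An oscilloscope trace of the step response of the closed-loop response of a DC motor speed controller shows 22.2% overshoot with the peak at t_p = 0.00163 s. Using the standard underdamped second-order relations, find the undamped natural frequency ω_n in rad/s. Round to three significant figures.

ω_n ≈ 2140 rad/s

From the overshoot, ζ = −ln(OS)/√(π²+ln²(OS)) = 0.432.
From t_p = π/ω_d, ω_d = π/0.00163 = 1930 rad/s, so ω_n = ω_d/√(1−ζ²) = 2140 rad/s.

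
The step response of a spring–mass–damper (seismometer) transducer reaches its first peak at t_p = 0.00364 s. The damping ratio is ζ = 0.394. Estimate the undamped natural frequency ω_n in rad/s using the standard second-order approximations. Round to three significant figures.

Peak time t_p = π/ω_d, so ω_d = π/t_p = π/0.00364 = 863 rad/s.
ω_n = ω_d/√(1−ζ²) = 863/√0.845 = 939 rad/s.

ω_n ≈ 939 rad/s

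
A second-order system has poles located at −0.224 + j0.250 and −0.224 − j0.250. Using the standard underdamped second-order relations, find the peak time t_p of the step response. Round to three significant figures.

t_p ≈ 12.6 s

t_p = π/ω_d with ω_d = 0.250 (the imaginary part), so t_p = 12.6 s.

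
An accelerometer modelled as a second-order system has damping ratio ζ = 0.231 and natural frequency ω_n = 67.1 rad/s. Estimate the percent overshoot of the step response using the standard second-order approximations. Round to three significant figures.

%OS ≈ 47.4%

For an underdamped second-order system, %OS = 100·exp(−πζ/√(1−ζ²)).
πζ/√(1−ζ²) = π·0.231/√(1−0.0534) = 0.7459, so %OS = 100·e^(−0.7459) = 47.4%.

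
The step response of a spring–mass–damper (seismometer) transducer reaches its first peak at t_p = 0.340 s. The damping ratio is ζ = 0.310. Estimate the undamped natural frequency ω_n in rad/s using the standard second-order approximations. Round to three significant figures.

ω_n ≈ 9.72 rad/s

Peak time t_p = π/ω_d, so ω_d = π/t_p = π/0.340 = 9.24 rad/s.
ω_n = ω_d/√(1−ζ²) = 9.24/√0.904 = 9.72 rad/s.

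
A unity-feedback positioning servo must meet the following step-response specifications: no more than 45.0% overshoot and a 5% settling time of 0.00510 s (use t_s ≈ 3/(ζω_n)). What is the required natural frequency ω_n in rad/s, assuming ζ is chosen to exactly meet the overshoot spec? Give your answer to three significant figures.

Inverting the overshoot relation: ζ = |ln 0.450|/√(π² + ln²0.450) = 0.246.
From t_s ≈ 3/(ζω_n): ω_n = 3/(ζ·t_s) = 3/(0.246·0.00510) = 2390 rad/s.

ω_n ≈ 2390 rad/s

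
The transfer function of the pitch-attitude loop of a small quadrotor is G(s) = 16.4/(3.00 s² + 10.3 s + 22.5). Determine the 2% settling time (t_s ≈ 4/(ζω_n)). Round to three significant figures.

t_s ≈ 2.33 s

Dividing through by 3.00: denominator becomes s² + 3.433 s + 7.500.
So ω_n = √7.500 = 2.74 rad/s and ζ = 3.433/(2·2.74) = 0.627.
t_s ≈ 4/(ζω_n) = 2.33 s.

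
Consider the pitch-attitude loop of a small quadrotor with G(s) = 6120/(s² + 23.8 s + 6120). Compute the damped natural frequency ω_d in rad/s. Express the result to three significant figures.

ω_d ≈ 77.3 rad/s

Comparing the denominator to s² + 2ζω_n s + ω_n²: ω_n = √6120 = 78.2 rad/s, and 2ζω_n = 23.8 so ζ = 23.8/(2·78.2) = 0.152.
The damped frequency ω_d = ω_n√(1−ζ²) = 77.3 rad/s.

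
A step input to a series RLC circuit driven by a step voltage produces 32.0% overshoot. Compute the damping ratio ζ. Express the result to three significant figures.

ζ ≈ 0.341

From %OS = 100·exp(−πζ/√(1−ζ²)), invert to get ζ = −ln(OS)/√(π² + ln²(OS)) with OS = 0.320.
−ln 0.320 = 1.139, so ζ = 1.139/√(π² + 1.298) = 0.341.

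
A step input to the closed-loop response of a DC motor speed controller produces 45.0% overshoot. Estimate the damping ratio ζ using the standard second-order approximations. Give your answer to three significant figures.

Inverting the overshoot relation: ζ = |ln 0.450|/√(π² + ln²0.450) = 0.246.

ζ ≈ 0.246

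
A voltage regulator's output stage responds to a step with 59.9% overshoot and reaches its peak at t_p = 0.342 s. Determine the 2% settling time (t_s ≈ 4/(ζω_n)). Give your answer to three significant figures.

ζ from %OS: ζ = |ln 0.599|/√(π²+ln²0.599) = 0.161.
t_p = π/ω_d ⇒ ω_d = 9.19 rad/s; then ω_n = ω_d/√(1−ζ²) = 9.31 rad/s.
t_s ≈ 4/(ζω_n) = 4/(0.161·9.31) = 2.67 s.

t_s ≈ 2.67 s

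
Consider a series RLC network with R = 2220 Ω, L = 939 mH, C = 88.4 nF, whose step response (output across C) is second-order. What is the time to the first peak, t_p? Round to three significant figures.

t_p ≈ 0.000963 s

For a series RLC circuit (capacitor voltage as output), ω_n = 1/√(LC) = 1/√(939 mH · 88.4 nF) = 3470 rad/s.
ζ = (R/2)·√(C/L) = (2220/2)·√(88.4 nF/939 mH) = 0.341.
ω_d = ω_n√(1−ζ²) = 3260 rad/s. t_p = π/ω_d = 0.000963 s.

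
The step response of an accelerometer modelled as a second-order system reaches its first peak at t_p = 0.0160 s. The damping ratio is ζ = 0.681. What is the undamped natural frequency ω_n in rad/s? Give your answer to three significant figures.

ω_n ≈ 268 rad/s

Peak time t_p = π/ω_d, so ω_d = π/t_p = π/0.0160 = 196 rad/s.
ω_n = ω_d/√(1−ζ²) = 196/√0.536 = 268 rad/s.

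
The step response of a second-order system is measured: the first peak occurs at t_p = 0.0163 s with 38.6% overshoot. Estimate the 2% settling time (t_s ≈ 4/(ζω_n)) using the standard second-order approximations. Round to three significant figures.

From the overshoot, ζ = −ln(OS)/√(π²+ln²(OS)) = 0.290.
From t_p = π/ω_d, ω_d = π/0.0163 = 193 rad/s, so ω_n = ω_d/√(1−ζ²) = 201 rad/s.
t_s ≈ 4/(ζω_n) = 4/(0.290·201) = 0.0685 s.

t_s ≈ 0.0685 s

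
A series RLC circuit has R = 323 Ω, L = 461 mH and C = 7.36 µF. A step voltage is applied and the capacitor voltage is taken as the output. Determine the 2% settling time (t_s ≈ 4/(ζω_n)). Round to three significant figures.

t_s ≈ 0.0114 s

For a series RLC circuit (capacitor voltage as output), ω_n = 1/√(LC) = 1/√(461 mH · 7.36 µF) = 543 rad/s.
ζ = (R/2)·√(C/L) = (323/2)·√(7.36 µF/461 mH) = 0.645.
t_s ≈ 4/(ζω_n) = 0.0114 s.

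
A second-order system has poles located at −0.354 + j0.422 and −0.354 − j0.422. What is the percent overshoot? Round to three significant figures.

The poles are at −σ ± jω_d with σ = 0.354 and ω_d = 0.422, so ω_n = √(σ²+ω_d²) = 0.551 rad/s and ζ = σ/ω_n = 0.643.
Overshoot: exp(−π·0.643/√(1−0.643²)) = 0.0717, i.e. 7.17%.

%OS ≈ 7.17%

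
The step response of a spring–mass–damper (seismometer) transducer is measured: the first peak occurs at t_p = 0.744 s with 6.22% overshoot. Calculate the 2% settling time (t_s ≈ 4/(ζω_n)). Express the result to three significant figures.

From the overshoot, ζ = −ln(OS)/√(π²+ln²(OS)) = 0.662.
t_p = π/ω_d ⇒ ω_d = 4.22 rad/s; then ω_n = ω_d/√(1−ζ²) = 5.64 rad/s.
t_s ≈ 4/(ζω_n) = 4/(0.662·5.64) = 1.07 s.

t_s ≈ 1.07 s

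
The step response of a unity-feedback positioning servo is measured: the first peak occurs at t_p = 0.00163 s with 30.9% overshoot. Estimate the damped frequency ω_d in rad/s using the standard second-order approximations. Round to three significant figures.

t_p = π/ω_d, so ω_d = π/0.00163 = 1930 rad/s.

ω_d ≈ 1930 rad/s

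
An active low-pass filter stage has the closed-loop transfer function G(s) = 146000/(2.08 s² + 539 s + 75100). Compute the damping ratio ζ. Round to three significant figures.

Dividing through by 2.08: denominator becomes s² + 259.1 s + 36110.
So ω_n = √36110 = 190 rad/s and ζ = 259.1/(2·190) = 0.682.

ζ ≈ 0.682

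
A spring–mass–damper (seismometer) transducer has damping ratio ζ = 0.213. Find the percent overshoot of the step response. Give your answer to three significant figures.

%OS ≈ 50.4%

For an underdamped second-order system, %OS = 100·exp(−πζ/√(1−ζ²)).
πζ/√(1−ζ²) = π·0.213/√(1−0.0454) = 0.6849, so %OS = 100·e^(−0.6849) = 50.4%.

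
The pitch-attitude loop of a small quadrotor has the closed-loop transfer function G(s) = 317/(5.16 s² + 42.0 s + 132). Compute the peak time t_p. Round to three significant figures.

t_p ≈ 1.05 s

Dividing through by 5.16: denominator becomes s² + 8.140 s + 25.58.
So ω_n = √25.58 = 5.06 rad/s and ζ = 8.140/(2·5.06) = 0.805.
ω_d = ω_n√(1−ζ²) = 3.00 rad/s. t_p = π/ω_d = 1.05 s.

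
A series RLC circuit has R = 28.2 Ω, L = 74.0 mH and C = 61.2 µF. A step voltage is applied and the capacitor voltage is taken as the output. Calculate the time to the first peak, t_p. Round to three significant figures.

t_p ≈ 0.00731 s

For a series RLC circuit (capacitor voltage as output), ω_n = 1/√(LC) = 1/√(74.0 mH · 61.2 µF) = 470 rad/s.
ζ = (R/2)·√(C/L) = (28.2/2)·√(61.2 µF/74.0 mH) = 0.405.
ω_d = ω_n√(1−ζ²) = 430 rad/s. t_p = π/ω_d = 0.00731 s.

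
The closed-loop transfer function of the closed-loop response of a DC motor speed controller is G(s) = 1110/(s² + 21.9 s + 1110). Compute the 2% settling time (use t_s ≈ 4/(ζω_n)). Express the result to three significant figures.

t_s ≈ 0.365 s

ω_n = √1110 = 33.3 rad/s; ζ = 21.9/(2·33.3) = 0.329.
t_s ≈ 4/(ζω_n) = 4/(0.329·33.3) = 0.365 s.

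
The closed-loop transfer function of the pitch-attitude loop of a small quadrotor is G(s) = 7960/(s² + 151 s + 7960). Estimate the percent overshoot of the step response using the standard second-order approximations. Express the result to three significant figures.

%OS ≈ 0.681%

Comparing the denominator to s² + 2ζω_n s + ω_n²: ω_n = √7960 = 89.2 rad/s, and 2ζω_n = 151 so ζ = 151/(2·89.2) = 0.846.
%OS = 100·exp(−πζ/√(1−ζ²)) = 0.681%.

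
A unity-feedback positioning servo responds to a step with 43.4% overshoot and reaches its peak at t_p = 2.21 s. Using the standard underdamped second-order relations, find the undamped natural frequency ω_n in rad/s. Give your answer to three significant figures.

From the overshoot, ζ = −ln(OS)/√(π²+ln²(OS)) = 0.257.
t_p = π/ω_d ⇒ ω_d = 1.42 rad/s; then ω_n = ω_d/√(1−ζ²) = 1.47 rad/s.

ω_n ≈ 1.47 rad/s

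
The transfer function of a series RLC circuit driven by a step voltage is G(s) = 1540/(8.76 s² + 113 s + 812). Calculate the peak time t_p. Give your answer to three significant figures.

t_p ≈ 0.440 s

Dividing through by 8.76: denominator becomes s² + 12.90 s + 92.69.
So ω_n = √92.69 = 9.63 rad/s and ζ = 12.90/(2·9.63) = 0.670.
ω_d = 9.63·√(1 − 0.670²) = 7.15 rad/s. t_p = π/ω_d = 0.440 s.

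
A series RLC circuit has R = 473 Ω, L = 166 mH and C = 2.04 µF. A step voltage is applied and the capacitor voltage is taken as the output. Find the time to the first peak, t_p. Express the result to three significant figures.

For a series RLC circuit (capacitor voltage as output), ω_n = 1/√(LC) = 1/√(166 mH · 2.04 µF) = 1720 rad/s.
ζ = (R/2)·√(C/L) = (473/2)·√(2.04 µF/166 mH) = 0.829.
ω_d = ω_n√(1−ζ²) = 961 rad/s. t_p = π/ω_d = 0.00327 s.

t_p ≈ 0.00327 s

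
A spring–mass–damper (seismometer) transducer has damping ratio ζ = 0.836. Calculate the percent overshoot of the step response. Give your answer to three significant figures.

%OS ≈ 0.834%

For an underdamped second-order system, %OS = 100·exp(−πζ/√(1−ζ²)).
πζ/√(1−ζ²) = π·0.836/√(1−0.699) = 4.786, so %OS = 100·e^(−4.786) = 0.834%.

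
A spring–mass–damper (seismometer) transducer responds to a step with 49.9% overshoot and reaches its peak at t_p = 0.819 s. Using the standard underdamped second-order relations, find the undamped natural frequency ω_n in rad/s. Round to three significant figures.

The overshoot fixes ζ = −ln(OS)/√(π²+ln²(OS)) = 0.216.
From t_p = π/ω_d, ω_d = π/0.819 = 3.84 rad/s, so ω_n = ω_d/√(1−ζ²) = 3.93 rad/s.

ω_n ≈ 3.93 rad/s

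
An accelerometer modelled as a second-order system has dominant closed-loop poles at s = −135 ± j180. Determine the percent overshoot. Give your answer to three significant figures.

%OS ≈ 9.48%

The poles are at −σ ± jω_d with σ = 135 and ω_d = 180, so ω_n = √(σ²+ω_d²) = 225 rad/s and ζ = σ/ω_n = 0.600.
%OS = 100 e^{−πζ/√(1−ζ²)} with ζ = 0.600 gives 9.48%.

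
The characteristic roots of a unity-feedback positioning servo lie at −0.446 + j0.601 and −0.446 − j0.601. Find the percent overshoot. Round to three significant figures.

The poles are at −σ ± jω_d with σ = 0.446 and ω_d = 0.601, so ω_n = √(σ²+ω_d²) = 0.748 rad/s and ζ = σ/ω_n = 0.596.
Overshoot: exp(−π·0.596/√(1−0.596²)) = 0.0972, i.e. 9.72%.

%OS ≈ 9.72%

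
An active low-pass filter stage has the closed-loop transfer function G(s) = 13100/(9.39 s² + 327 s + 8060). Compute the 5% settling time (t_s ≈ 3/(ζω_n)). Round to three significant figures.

t_s ≈ 0.172 s

Dividing through by 9.39: denominator becomes s² + 34.82 s + 858.4.
So ω_n = √858.4 = 29.3 rad/s and ζ = 34.82/(2·29.3) = 0.594.
t_s ≈ 3/(ζω_n) = 0.172 s.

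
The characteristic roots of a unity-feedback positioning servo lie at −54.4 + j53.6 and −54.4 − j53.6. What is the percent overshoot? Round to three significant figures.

With σ = 54.4, ω_d = 53.6: ω_n = √(σ²+ω_d²) = 76.4 rad/s, ζ = σ/ω_n = 0.712.
%OS = 100 e^{−πζ/√(1−ζ²)} with ζ = 0.712 gives 4.12%.

%OS ≈ 4.12%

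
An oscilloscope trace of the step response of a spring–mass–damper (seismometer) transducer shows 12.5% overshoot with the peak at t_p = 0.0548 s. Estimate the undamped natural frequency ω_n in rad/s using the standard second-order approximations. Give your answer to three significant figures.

ω_n ≈ 68.7 rad/s

The overshoot fixes ζ = −ln(OS)/√(π²+ln²(OS)) = 0.552.
From t_p = π/ω_d, ω_d = π/0.0548 = 57.3 rad/s, so ω_n = ω_d/√(1−ζ²) = 68.7 rad/s.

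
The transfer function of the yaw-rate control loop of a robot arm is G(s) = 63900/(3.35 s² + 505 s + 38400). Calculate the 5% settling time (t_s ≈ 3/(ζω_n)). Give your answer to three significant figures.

t_s ≈ 0.0398 s

Dividing through by 3.35: denominator becomes s² + 150.7 s + 11460.
So ω_n = √11460 = 107 rad/s and ζ = 150.7/(2·107) = 0.704.
t_s ≈ 3/(ζω_n) = 0.0398 s.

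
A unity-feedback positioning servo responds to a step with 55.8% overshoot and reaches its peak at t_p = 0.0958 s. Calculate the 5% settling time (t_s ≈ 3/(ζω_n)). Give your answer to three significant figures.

From the overshoot, ζ = −ln(OS)/√(π²+ln²(OS)) = 0.183.
From t_p = π/ω_d, ω_d = π/0.0958 = 32.8 rad/s, so ω_n = ω_d/√(1−ζ²) = 33.4 rad/s.
t_s ≈ 3/(ζω_n) = 3/(0.183·33.4) = 0.493 s.

t_s ≈ 0.493 s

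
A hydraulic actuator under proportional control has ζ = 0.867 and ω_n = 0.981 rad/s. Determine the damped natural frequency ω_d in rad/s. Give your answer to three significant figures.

ω_d ≈ 0.489 rad/s

ω_d = ω_n√(1−ζ²) = 0.981·√0.248 = 0.489 rad/s.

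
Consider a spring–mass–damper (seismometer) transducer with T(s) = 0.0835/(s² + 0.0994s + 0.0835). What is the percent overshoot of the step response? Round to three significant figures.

ω_n = √0.0835 = 0.289 rad/s; ζ = 0.0994/(2·0.289) = 0.172.
Overshoot: exp(−π·0.172/√(1−0.172²)) = 0.578, i.e. 57.8%.

%OS ≈ 57.8%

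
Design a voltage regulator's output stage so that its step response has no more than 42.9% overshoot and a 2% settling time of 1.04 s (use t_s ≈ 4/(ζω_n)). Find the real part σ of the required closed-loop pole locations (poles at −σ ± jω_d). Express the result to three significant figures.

σ ≈ 3.85

The settling-time spec alone fixes σ = ζω_n = 4/t_s = 4/1.04 = 3.85.
(Overshoot then fixes ζ = 0.260 and hence ω_d = σ·√(1−ζ²)/ζ = 14.3 rad/s.)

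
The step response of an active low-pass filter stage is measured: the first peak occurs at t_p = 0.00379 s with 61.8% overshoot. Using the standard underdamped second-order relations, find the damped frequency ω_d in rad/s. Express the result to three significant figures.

t_p = π/ω_d, so ω_d = π/0.00379 = 829 rad/s.

ω_d ≈ 829 rad/s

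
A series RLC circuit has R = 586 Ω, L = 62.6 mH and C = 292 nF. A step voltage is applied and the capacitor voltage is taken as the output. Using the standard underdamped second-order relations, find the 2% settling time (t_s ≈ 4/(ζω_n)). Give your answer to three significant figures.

t_s ≈ 0.000855 s

For a series RLC circuit (capacitor voltage as output), ω_n = 1/√(LC) = 1/√(62.6 mH · 292 nF) = 7400 rad/s.
ζ = (R/2)·√(C/L) = (586/2)·√(292 nF/62.6 mH) = 0.633.
t_s ≈ 4/(ζω_n) = 0.000855 s.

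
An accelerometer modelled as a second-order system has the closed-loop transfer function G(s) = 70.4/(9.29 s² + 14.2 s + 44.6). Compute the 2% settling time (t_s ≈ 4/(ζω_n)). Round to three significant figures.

t_s ≈ 5.23 s

Dividing through by 9.29: denominator becomes s² + 1.529 s + 4.801.
So ω_n = √4.801 = 2.19 rad/s and ζ = 1.529/(2·2.19) = 0.349.
t_s ≈ 4/(ζω_n) = 5.23 s.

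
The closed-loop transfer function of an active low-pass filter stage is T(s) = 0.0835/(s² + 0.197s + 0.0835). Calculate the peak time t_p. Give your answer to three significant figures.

t_p ≈ 11.6 s

Matching coefficients with s² + 2ζω_n s + ω_n² gives ω_n² = 0.0835 ⇒ ω_n = 0.289 rad/s, and ζ = 0.197/(2ω_n) = 0.341.
The damped frequency ω_d = ω_n√(1−ζ²) = 0.272 rad/s. Then t_p = π/ω_d = 11.6 s.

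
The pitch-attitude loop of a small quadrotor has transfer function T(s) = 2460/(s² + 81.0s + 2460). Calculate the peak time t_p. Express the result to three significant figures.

t_p ≈ 0.110 s

Matching coefficients with s² + 2ζω_n s + ω_n² gives ω_n² = 2460 ⇒ ω_n = 49.6 rad/s, and ζ = 81.0/(2ω_n) = 0.817.
ω_d = ω_n√(1−ζ²) = 28.6 rad/s. Then t_p = π/ω_d = 0.110 s.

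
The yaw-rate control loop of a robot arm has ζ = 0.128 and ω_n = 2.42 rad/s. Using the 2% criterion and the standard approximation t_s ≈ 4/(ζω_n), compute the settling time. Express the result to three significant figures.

t_s ≈ 4/(ζω_n) = 4/(0.128 × 2.42) = 12.9 s.

t_s ≈ 12.9 s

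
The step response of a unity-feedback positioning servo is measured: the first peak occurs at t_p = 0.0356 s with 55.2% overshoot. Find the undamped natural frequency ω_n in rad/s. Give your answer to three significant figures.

ω_n ≈ 89.8 rad/s

From the overshoot, ζ = −ln(OS)/√(π²+ln²(OS)) = 0.186.
t_p = π/ω_d ⇒ ω_d = 88.2 rad/s; then ω_n = ω_d/√(1−ζ²) = 89.8 rad/s.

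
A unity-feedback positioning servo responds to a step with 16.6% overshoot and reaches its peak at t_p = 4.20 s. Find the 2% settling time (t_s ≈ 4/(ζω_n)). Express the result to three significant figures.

ζ from %OS: ζ = |ln 0.166|/√(π²+ln²0.166) = 0.496.
From t_p = π/ω_d, ω_d = π/4.20 = 0.748 rad/s, so ω_n = ω_d/√(1−ζ²) = 0.862 rad/s.
t_s ≈ 4/(ζω_n) = 4/(0.496·0.862) = 9.36 s.

t_s ≈ 9.36 s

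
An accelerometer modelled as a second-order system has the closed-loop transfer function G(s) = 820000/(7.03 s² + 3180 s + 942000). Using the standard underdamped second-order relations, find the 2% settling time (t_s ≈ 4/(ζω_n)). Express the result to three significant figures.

Dividing through by 7.03: denominator becomes s² + 452.3 s + 134000.
So ω_n = √134000 = 366 rad/s and ζ = 452.3/(2·366) = 0.618.
t_s ≈ 4/(ζω_n) = 0.0177 s.

t_s ≈ 0.0177 s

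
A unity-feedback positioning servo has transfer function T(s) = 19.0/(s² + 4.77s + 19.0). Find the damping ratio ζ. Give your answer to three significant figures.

ζ ≈ 0.547

Matching coefficients with s² + 2ζω_n s + ω_n² gives ω_n² = 19.0 ⇒ ω_n = 4.36 rad/s, and ζ = 4.77/(2ω_n) = 0.547.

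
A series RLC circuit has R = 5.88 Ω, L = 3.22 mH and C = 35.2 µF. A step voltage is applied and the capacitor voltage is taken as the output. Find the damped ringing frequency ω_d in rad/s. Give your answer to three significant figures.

ω_d ≈ 2830 rad/s

For a series RLC circuit (capacitor voltage as output), ω_n = 1/√(LC) = 1/√(3.22 mH · 35.2 µF) = 2970 rad/s.
ζ = (R/2)·√(C/L) = (5.88/2)·√(35.2 µF/3.22 mH) = 0.307.
The damped frequency ω_d = ω_n√(1−ζ²) = 2830 rad/s.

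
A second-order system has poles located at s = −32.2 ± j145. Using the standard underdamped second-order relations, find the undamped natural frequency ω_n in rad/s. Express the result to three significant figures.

|pole| = ω_n = √(32.2² + 145²) = 149 rad/s; ζ = cos θ = σ/ω_n = 0.217.

ω_n ≈ 149 rad/s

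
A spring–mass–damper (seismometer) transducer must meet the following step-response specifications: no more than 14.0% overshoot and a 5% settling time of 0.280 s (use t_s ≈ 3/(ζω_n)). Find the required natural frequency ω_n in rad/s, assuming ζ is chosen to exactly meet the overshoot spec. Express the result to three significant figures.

ω_n ≈ 20.2 rad/s

Inverting the overshoot relation: ζ = |ln 0.140|/√(π² + ln²0.140) = 0.531.
From t_s ≈ 3/(ζω_n): ω_n = 3/(ζ·t_s) = 3/(0.531·0.280) = 20.2 rad/s.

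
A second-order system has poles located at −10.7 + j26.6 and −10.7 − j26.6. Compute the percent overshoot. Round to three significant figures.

%OS ≈ 28.3%

|pole| = ω_n = √(10.7² + 26.6²) = 28.7 rad/s; ζ = cos θ = σ/ω_n = 0.373.
%OS = 100·exp(−πζ/√(1−ζ²)) = 28.3%.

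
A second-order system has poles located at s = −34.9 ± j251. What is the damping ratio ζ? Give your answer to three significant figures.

ζ ≈ 0.138

With σ = 34.9, ω_d = 251: ω_n = √(σ²+ω_d²) = 253 rad/s, ζ = σ/ω_n = 0.138.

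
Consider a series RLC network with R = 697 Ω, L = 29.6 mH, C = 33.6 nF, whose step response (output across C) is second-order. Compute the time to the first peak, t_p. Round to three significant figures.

t_p ≈ 0.000107 s

For a series RLC circuit (capacitor voltage as output), ω_n = 1/√(LC) = 1/√(29.6 mH · 33.6 nF) = 31700 rad/s.
ζ = (R/2)·√(C/L) = (697/2)·√(33.6 nF/29.6 mH) = 0.371.
ω_d = 31700·√(1 − 0.371²) = 29400 rad/s. t_p = π/ω_d = 0.000107 s.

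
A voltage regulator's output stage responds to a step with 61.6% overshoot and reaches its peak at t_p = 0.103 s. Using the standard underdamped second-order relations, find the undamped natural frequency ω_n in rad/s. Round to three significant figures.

The overshoot fixes ζ = −ln(OS)/√(π²+ln²(OS)) = 0.152.
t_p = π/ω_d ⇒ ω_d = 30.5 rad/s; then ω_n = ω_d/√(1−ζ²) = 30.9 rad/s.

ω_n ≈ 30.9 rad/s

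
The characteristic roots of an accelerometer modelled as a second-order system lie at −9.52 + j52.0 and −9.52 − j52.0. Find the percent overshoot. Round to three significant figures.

%OS ≈ 56.3%

With σ = 9.52, ω_d = 52.0: ω_n = √(σ²+ω_d²) = 52.9 rad/s, ζ = σ/ω_n = 0.180.
%OS = 100 e^{−πζ/√(1−ζ²)} with ζ = 0.180 gives 56.3%.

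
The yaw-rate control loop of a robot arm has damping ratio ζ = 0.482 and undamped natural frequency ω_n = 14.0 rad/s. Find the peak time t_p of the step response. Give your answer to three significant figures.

t_p ≈ 0.256 s

The damped frequency is ω_d = ω_n√(1−ζ²) = 14.0·√(1−0.232) = 12.3 rad/s.
Peak time t_p = π/ω_d = π/12.3 = 0.256 s.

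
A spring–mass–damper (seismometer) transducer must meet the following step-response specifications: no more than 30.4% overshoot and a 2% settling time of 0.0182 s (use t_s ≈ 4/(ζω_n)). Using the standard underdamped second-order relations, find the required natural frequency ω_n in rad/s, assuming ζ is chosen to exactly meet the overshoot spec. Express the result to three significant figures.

ω_n ≈ 620 rad/s

Inverting the overshoot relation: ζ = |ln 0.304|/√(π² + ln²0.304) = 0.354.
Then ω_n = 4/(ζ t_s) = 4/(0.354 × 0.0182) = 620 rad/s.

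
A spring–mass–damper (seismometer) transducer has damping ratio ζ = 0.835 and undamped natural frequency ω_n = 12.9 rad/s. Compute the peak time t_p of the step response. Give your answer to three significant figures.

t_p ≈ 0.443 s

The damped frequency is ω_d = ω_n√(1−ζ²) = 12.9·√(1−0.697) = 7.10 rad/s.
Peak time t_p = π/ω_d = π/7.10 = 0.443 s.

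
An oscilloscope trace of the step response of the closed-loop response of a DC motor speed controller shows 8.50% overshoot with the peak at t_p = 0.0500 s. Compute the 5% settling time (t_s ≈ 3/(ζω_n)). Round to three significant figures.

t_s ≈ 0.0608 s

The overshoot fixes ζ = −ln(OS)/√(π²+ln²(OS)) = 0.617.
t_p = π/ω_d ⇒ ω_d = 62.8 rad/s; then ω_n = ω_d/√(1−ζ²) = 79.9 rad/s.
t_s ≈ 3/(ζω_n) = 3/(0.617·79.9) = 0.0608 s.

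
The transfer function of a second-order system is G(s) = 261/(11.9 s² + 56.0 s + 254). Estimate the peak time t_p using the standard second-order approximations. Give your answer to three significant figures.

t_p ≈ 0.790 s

Dividing through by 11.9: denominator becomes s² + 4.706 s + 21.34.
So ω_n = √21.34 = 4.62 rad/s and ζ = 4.706/(2·4.62) = 0.509.
ω_d = ω_n√(1−ζ²) = 3.98 rad/s. t_p = π/ω_d = 0.790 s.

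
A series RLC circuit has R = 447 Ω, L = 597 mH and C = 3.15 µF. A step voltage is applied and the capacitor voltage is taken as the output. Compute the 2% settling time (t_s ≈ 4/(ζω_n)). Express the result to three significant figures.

For a series RLC circuit (capacitor voltage as output), ω_n = 1/√(LC) = 1/√(597 mH · 3.15 µF) = 729 rad/s.
ζ = (R/2)·√(C/L) = (447/2)·√(3.15 µF/597 mH) = 0.513.
t_s ≈ 4/(ζω_n) = 0.0107 s.

t_s ≈ 0.0107 s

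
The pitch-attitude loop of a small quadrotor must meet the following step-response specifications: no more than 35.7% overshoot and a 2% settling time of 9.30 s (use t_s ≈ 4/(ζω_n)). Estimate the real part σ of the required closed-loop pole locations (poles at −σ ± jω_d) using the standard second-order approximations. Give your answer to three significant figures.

σ ≈ 0.430

The settling-time spec alone fixes σ = ζω_n = 4/t_s = 4/9.30 = 0.430.
(Overshoot then fixes ζ = 0.312 and hence ω_d = σ·√(1−ζ²)/ζ = 1.31 rad/s.)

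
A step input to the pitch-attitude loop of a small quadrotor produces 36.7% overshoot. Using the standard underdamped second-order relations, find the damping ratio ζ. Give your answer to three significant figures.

ζ ≈ 0.304

ζ = −ln(OS)/√(π² + (ln OS)²). With OS = 0.367, ln OS = −1.002 and ζ = 1.002/3.298 = 0.304.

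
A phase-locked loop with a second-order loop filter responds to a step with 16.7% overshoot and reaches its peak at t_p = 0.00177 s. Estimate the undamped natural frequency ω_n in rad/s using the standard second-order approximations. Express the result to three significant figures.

From the overshoot, ζ = −ln(OS)/√(π²+ln²(OS)) = 0.495.
From t_p = π/ω_d, ω_d = π/0.00177 = 1770 rad/s, so ω_n = ω_d/√(1−ζ²) = 2040 rad/s.

ω_n ≈ 2040 rad/s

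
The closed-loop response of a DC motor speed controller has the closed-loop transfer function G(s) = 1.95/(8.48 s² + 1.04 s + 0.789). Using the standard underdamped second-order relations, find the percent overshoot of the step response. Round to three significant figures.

%OS ≈ 52.5%

Dividing through by 8.48: denominator becomes s² + 0.1226 s + 0.09304.
So ω_n = √0.09304 = 0.305 rad/s and ζ = 0.1226/(2·0.305) = 0.201.
%OS = 100·exp(−πζ/√(1−ζ²)) = 52.5%.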